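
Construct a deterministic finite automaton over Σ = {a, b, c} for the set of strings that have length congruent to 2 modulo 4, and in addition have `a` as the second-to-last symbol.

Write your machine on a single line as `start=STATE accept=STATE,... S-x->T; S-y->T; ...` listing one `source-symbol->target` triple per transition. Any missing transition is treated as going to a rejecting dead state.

start=s0; accept=s3; s0-a->s1; s0-b->s2; s0-c->s2; s1-a->s3; s1-b->s3; s1-c->s3; s2-a->s4; s2-b->s4; s2-c->s4; s3-a->s5; s3-b->s5; s3-c->s5; s4-a->s5; s4-b->s5; s4-c->s5; s5-a->s0; s5-b->s0; s5-c->s0

Handle the two conditions separately and then intersect. One (4 states) tracks the input length modulo 4; the other (13 states) tracks the last 2 symbols read. Each combined state is a pair, one component from each; accept when both components accept. After merging equivalent states the machine shrinks.
6 states suffice.
        a   b   c  
>  s0   s1  s2  s2 
   s1   s3  s3  s3 
   s2   s4  s4  s4 
 * s3   s5  s5  s5 
   s4   s5  s5  s5 
   s5   s0  s0  s0 
(> = start, * = accepting)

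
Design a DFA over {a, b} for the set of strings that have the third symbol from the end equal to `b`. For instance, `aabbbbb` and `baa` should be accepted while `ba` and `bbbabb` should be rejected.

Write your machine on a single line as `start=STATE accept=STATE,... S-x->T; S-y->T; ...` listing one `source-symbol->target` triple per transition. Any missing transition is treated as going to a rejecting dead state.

start=q0; accept=q11,q12,q13,q14; q0-a->q1; q0-b->q2; q1-a->q3; q1-b->q4; q2-a->q5; q2-b->q6; q3-a->q7; q3-b->q8; q4-a->q9; q4-b->q10; q5-a->q11; q5-b->q12; q6-a->q13; q6-b->q14; q7-a->q7; q7-b->q8; q8-a->q9; q8-b->q10; q9-a->q11; q9-b->q12; q10-a->q13; q10-b->q14; q11-a->q7; q11-b->q8; q12-a->q9; q12-b->q10; q13-a->q11; q13-b->q12; q14-a->q13; q14-b->q14

A DFA must remember the last 3 symbols (since which symbol is third-to-last isn't known until the input ends). Use one state per possible window of the last ≤3 symbols; accept from those whose window starts with `b`.
          a    b  
>  q0     q1   q2 
   q1     q3   q4 
   q2     q5   q6 
   q3     q7   q8 
   q4     q9  q10 
   q5    q11  q12 
   q6    q13  q14 
   q7     q7   q8 
   q8     q9  q10 
   q9    q11  q12 
   q10   q13  q14 
 * q11    q7   q8 
 * q12    q9  q10 
 * q13   q11  q12 
 * q14   q13  q14 
(> = start, * = accepting)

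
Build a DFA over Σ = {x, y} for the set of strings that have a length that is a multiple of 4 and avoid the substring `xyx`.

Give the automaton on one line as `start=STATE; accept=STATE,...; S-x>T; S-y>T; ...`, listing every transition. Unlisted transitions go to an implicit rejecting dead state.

start=s0; accept=s0,s10,s11; s0-x>s1; s0-y>s2; s1-x>s3; s1-y>s4; s2-x>s3; s2-y>s5; s3-x>s6; s3-y>s7; s4-x>s8; s4-y>s9; s5-x>s6; s5-y>s9; s6-x>s10; s6-y>s11; s7-x>s12; s7-y>s0; s8-x>s12; s8-y>s12; s9-x>s10; s9-y>s0; s10-x>s1; s10-y>s13; s11-x>s14; s11-y>s2; s12-x>s14; s12-y>s14; s13-x>s15; s13-y>s5; s14-x>s15; s14-y>s15; s15-x>s8; s15-y>s8

Handle the two conditions separately and then intersect. The first has 4 states tracking the input length modulo 4; the second has 4 states tracking partial matches of the forbidden pattern `xyx`. A product state is a pair (one from each), accepting exactly when both do.
16 states suffice.
          x    y  
>* s0     s1   s2 
   s1     s3   s4 
   s2     s3   s5 
   s3     s6   s7 
   s4     s8   s9 
   s5     s6   s9 
   s6    s10  s11 
   s7    s12   s0 
   s8    s12  s12 
   s9    s10   s0 
 * s10    s1  s13 
 * s11   s14   s2 
   s12   s14  s14 
   s13   s15   s5 
   s14   s15  s15 
   s15    s8   s8 
(> = start, * = accepting)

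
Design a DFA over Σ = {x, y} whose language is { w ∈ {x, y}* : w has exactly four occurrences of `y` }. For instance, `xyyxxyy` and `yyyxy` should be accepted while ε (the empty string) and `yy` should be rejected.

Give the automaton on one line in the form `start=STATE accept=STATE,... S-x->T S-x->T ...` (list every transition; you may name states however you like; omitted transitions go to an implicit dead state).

start=q0 accept=q4 q0-x->q0 q0-y->q1 q1-x->q1 q1-y->q2 q2-x->q2 q2-y->q3 q3-x->q3 q3-y->q4 q4-x->q4 q4-y->q5 q5-x->q5 q5-y->q5

Count `y`s, saturating at 5: states q0 through q4 mean 0 through 4 `y`s seen; q5 means more than 4. Each `y` increments (capped at q5); other symbols loop. Accept from {q4}.
6 states suffice.
        x   y  
>  q0   q0  q1 
   q1   q1  q2 
   q2   q2  q3 
   q3   q3  q4 
 * q4   q4  q5 
   q5   q5  q5 
(> = start, * = accepting)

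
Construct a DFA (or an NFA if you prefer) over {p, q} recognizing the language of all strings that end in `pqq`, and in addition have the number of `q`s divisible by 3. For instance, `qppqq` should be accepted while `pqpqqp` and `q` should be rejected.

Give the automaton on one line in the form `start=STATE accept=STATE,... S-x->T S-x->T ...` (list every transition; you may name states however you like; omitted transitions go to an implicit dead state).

start=S0 accept=S5 S0-p->S0 S0-q->S1 S1-p->S2 S1-q->S3 S2-p->S2 S2-q->S4 S3-p->S3 S3-q->S0 S4-p->S3 S4-q->S5 S5-p->S0 S5-q->S1

Run two small machines in parallel and take their product. The first has 4 states tracking how much of the suffix `pqq` has currently been matched; the second has 3 states tracking the count of `q`s modulo 3. A product state is a pair (one from each), accepting exactly when both do. Minimizing collapses redundant product states.
6 states suffice.
        p   q  
>  S0   S0  S1 
   S1   S2  S3 
   S2   S2  S4 
   S3   S3  S0 
   S4   S3  S5 
 * S5   S0  S1 
(> = start, * = accepting)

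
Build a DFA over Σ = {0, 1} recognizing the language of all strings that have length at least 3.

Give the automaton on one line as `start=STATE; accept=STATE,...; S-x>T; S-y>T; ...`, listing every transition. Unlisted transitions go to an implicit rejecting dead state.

We only need to distinguish lengths 0, 1, …, 3, and '>3'. Chain A → B → C → D → E on every symbol, with E looping. Accepting states: {D, E}.
5 states suffice.
       0  1 
>  A   B  B 
   B   C  C 
   C   D  D 
 * D   E  E 
 * E   E  E 
(> = start, * = accepting)

start=A; accept=D,E; A-0>B; A-1>B; B-0>C; B-1>C; C-0>D; C-1>D; D-0>E; D-1>E; E-0>E; E-1>E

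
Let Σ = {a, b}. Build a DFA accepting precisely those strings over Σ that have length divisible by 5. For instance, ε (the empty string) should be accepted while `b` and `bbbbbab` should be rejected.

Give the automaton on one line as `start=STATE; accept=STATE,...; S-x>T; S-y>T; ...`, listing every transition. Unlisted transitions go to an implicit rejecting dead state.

start=q0; accept=q0; q0-a>q1; q0-b>q1; q1-a>q2; q1-b>q2; q2-a>q3; q2-b>q3; q3-a>q4; q3-b>q4; q4-a>q0; q4-b>q0

Only the length mod 5 matters, so use a 5-cycle: from any state, every input symbol moves to the next state, wrapping q4 back to q0. Mark q0 accepting.
        a   b  
>* q0   q1  q1 
   q1   q2  q2 
   q2   q3  q3 
   q3   q4  q4 
   q4   q0  q0 
(> = start, * = accepting)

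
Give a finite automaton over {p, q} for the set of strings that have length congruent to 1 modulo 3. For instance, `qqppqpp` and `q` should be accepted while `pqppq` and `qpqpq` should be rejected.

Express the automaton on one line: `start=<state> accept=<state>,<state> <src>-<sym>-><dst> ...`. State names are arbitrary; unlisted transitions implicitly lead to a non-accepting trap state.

Count input length modulo 3: every symbol advances one step around the cycle s0 → s1 → s2 → s0. Accept at s1.
With 3 states:
        p   q  
>  s0   s1  s1 
 * s1   s2  s2 
   s2   s0  s0 
(> = start, * = accepting)

start=s0 accept=s1 s0-p->s1 s0-q->s1 s1-p->s2 s1-q->s2 s2-p->s0 s2-q->s0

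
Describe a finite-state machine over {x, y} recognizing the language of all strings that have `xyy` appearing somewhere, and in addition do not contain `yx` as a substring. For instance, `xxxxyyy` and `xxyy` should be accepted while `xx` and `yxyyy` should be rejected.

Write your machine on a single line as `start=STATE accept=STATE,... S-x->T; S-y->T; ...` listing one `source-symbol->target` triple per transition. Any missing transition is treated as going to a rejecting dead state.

start=q0; accept=q4; q0-x->q1; q0-y->q2; q1-x->q1; q1-y->q3; q2-x->q2; q2-y->q2; q3-x->q2; q3-y->q4; q4-x->q2; q4-y->q4

Build one automaton per condition and run them in lockstep. The first has 4 states tracking whether and how much of `xyy` has been seen; the second has 3 states tracking partial matches of the forbidden pattern `yx`. A product state is a pair (one from each), accepting exactly when both do. Equivalent product states are then merged.
With 5 states:
        x   y  
>  q0   q1  q2 
   q1   q1  q3 
   q2   q2  q2 
   q3   q2  q4 
 * q4   q2  q4 
(> = start, * = accepting)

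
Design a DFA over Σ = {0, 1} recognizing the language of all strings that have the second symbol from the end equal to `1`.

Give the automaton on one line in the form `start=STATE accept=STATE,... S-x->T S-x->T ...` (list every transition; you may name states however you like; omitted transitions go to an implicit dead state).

start=q0 accept=q5,q6 q0-0->q1 q0-1->q2 q1-0->q3 q1-1->q4 q2-0->q5 q2-1->q6 q3-0->q3 q3-1->q4 q4-0->q5 q4-1->q6 q5-0->q3 q5-1->q4 q6-0->q5 q6-1->q6

Because acceptance depends on a position counted from the end, the machine has to buffer the most recent 2 symbols. Make each state the string of the last up-to-2 symbols read; on input `x` shift the window left and append `x`. Accept when the buffered window has length 2 and begins with `1`.
With 7 states:
        0   1  
>  q0   q1  q2 
   q1   q3  q4 
   q2   q5  q6 
   q3   q3  q4 
   q4   q5  q6 
 * q5   q3  q4 
 * q6   q5  q6 
(> = start, * = accepting)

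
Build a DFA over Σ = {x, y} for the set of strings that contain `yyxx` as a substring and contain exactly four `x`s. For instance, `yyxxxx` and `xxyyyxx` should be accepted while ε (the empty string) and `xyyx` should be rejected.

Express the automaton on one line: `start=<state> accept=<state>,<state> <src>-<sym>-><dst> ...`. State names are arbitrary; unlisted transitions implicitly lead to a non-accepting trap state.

start=q0 accept=q15 q0-x->q1 q0-y->q2 q1-x->q3 q1-y->q4 q2-x->q1 q2-y->q5 q3-x->q6 q3-y->q7 q4-x->q3 q4-y->q8 q5-x->q9 q5-y->q5 q6-x->q6 q6-y->q6 q7-x->q6 q7-y->q10 q8-x->q11 q8-y->q8 q9-x->q12 q9-y->q4 q10-x->q13 q10-y->q10 q11-x->q14 q11-y->q7 q12-x->q14 q12-y->q12 q13-x->q15 q13-y->q6 q14-x->q15 q14-y->q14 q15-x->q6 q15-y->q15

Run two small machines in parallel and take their product. One (5 states) tracks whether and how much of `yyxx` has been seen; the other (6 states) tracks the count of `x`s, saturating at 5. Each combined state is a pair, one component from each; accept when both components accept. Equivalent product states are then merged.
          x    y  
>  q0     q1   q2 
   q1     q3   q4 
   q2     q1   q5 
   q3     q6   q7 
   q4     q3   q8 
   q5     q9   q5 
   q6     q6   q6 
   q7     q6  q10 
   q8    q11   q8 
   q9    q12   q4 
   q10   q13  q10 
   q11   q14   q7 
   q12   q14  q12 
   q13   q15   q6 
   q14   q15  q14 
 * q15    q6  q15 
(> = start, * = accepting)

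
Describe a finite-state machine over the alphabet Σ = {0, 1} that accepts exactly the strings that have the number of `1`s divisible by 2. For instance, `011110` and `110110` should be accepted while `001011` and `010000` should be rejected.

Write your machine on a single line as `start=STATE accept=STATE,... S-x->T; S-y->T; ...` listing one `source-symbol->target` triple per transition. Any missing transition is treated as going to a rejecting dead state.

start=q0; accept=q0; q0-0->q0; q0-1->q1; q1-0->q1; q1-1->q0

Keep the running count of `1`s modulo 2: each `1` advances along the cycle q0 → q1 → q0 while other symbols loop. Accept at q0.
        0   1  
>* q0   q0  q1 
   q1   q1  q0 
(> = start, * = accepting)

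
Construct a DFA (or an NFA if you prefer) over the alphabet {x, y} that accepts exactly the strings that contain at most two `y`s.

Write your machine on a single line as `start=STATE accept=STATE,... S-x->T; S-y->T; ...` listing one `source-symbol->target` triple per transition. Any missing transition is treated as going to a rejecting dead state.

Count `y`s, saturating at 3: states q0 through q2 mean 0 through 2 `y`s seen; q3 means more than 2. Each `y` increments (capped at q3); other symbols loop. Accept from {q0, q1, q2}.
4 states suffice.
        x   y  
>* q0   q0  q1 
 * q1   q1  q2 
 * q2   q2  q3 
   q3   q3  q3 
(> = start, * = accepting)

start=q0; accept=q0,q1,q2; q0-x->q0; q0-y->q1; q1-x->q1; q1-y->q2; q2-x->q2; q2-y->q3; q3-x->q3; q3-y->q3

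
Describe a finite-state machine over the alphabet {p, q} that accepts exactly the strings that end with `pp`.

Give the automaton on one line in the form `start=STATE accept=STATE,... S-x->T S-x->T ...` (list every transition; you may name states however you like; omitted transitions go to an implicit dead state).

start=S0 accept=S2 S0-p->S1 S0-q->S0 S1-p->S2 S1-q->S0 S2-p->S2 S2-q->S0

Let each state record the length of the longest suffix of the input read so far that is also a prefix of `pp`. S1 means the last symbol is `p`; S2 means the last 2 symbols are `pp`. Accept only at S2, where the string currently ends in `pp`.
3 states suffice.
        p   q  
>  S0   S1  S0 
   S1   S2  S0 
 * S2   S2  S0 
(> = start, * = accepting)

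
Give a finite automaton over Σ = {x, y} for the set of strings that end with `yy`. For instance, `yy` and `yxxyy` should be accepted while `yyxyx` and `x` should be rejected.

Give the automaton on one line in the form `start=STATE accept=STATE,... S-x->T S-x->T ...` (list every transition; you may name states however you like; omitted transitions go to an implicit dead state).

Remember how much of `yy` the current input suffix matches. State q0 means no match yet; q1 means the last symbol is `y`; q2 means the last 2 symbols are `yy`. Only q2 accepts. On a mismatch, fall back to the longest proper suffix that is still a prefix of `yy`.
3 states suffice.
        x   y  
>  q0   q0  q1 
   q1   q0  q2 
 * q2   q0  q2 
(> = start, * = accepting)

start=q0 accept=q2 q0-x->q0 q0-y->q1 q1-x->q0 q1-y->q2 q2-x->q0 q2-y->q2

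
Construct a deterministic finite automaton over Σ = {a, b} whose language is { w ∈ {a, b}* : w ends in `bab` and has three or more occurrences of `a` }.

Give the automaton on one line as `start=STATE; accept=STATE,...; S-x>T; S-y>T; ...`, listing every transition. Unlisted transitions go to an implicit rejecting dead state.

Run two small machines in parallel and take their product. The first has 4 states tracking how much of the suffix `bab` has currently been matched; the second has 5 states tracking the count of `a`s, saturating at 4. A product state is a pair (one from each), accepting exactly when both do.
          a    b  
>  q0     q1   q2 
   q1     q3   q4 
   q2     q5   q2 
   q3     q6   q7 
   q4     q8   q4 
   q5     q3   q9 
   q6    q10  q11 
   q7    q12   q7 
   q8     q6  q13 
   q9     q8   q4 
   q10   q10  q14 
   q11   q15  q11 
   q12   q10  q16 
   q13   q12   q7 
   q14   q15  q14 
   q15   q10  q17 
 * q16   q15  q11 
 * q17   q15  q14 
(> = start, * = accepting)

start=q0; accept=q16,q17; q0-a>q1; q0-b>q2; q1-a>q3; q1-b>q4; q2-a>q5; q2-b>q2; q3-a>q6; q3-b>q7; q4-a>q8; q4-b>q4; q5-a>q3; q5-b>q9; q6-a>q10; q6-b>q11; q7-a>q12; q7-b>q7; q8-a>q6; q8-b>q13; q9-a>q8; q9-b>q4; q10-a>q10; q10-b>q14; q11-a>q15; q11-b>q11; q12-a>q10; q12-b>q16; q13-a>q12; q13-b>q7; q14-a>q15; q14-b>q14; q15-a>q10; q15-b>q17; q16-a>q15; q16-b>q11; q17-a>q15; q17-b>q14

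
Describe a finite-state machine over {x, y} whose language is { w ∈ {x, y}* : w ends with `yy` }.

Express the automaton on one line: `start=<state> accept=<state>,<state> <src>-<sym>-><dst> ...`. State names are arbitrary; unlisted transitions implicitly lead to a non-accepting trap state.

Remember how much of `yy` the current input suffix matches. State S0 means no match yet; S1 means the last symbol is `y`; S2 means the last 2 symbols are `yy`. Only S2 accepts. On a mismatch, fall back to the longest proper suffix that is still a prefix of `yy`.
3 states suffice.
        x   y  
>  S0   S0  S1 
   S1   S0  S2 
 * S2   S0  S2 
(> = start, * = accepting)

start=S0 accept=S2 S0-x->S0 S0-y->S1 S1-x->S0 S1-y->S2 S2-x->S0 S2-y->S2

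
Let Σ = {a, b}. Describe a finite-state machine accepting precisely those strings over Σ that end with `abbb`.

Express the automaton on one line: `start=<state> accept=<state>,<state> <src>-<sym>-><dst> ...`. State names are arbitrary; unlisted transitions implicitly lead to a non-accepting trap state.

start=S0 accept=S4 S0-a->S1 S0-b->S0 S1-a->S1 S1-b->S2 S2-a->S1 S2-b->S3 S3-a->S1 S3-b->S4 S4-a->S1 S4-b->S0

Remember how much of `abbb` the current input suffix matches. State S0 means no match yet; S1 means the last symbol is `a`; S2 means the last 2 symbols are `ab`; S3 means the last 3 symbols are `abb`; S4 means the last 4 symbols are `abbb`. Only S4 accepts. On a mismatch, fall back to the longest proper suffix that is still a prefix of `abbb`.
A 5-state machine:
        a   b  
>  S0   S1  S0 
   S1   S1  S2 
   S2   S1  S3 
   S3   S1  S4 
 * S4   S1  S0 
(> = start, * = accepting)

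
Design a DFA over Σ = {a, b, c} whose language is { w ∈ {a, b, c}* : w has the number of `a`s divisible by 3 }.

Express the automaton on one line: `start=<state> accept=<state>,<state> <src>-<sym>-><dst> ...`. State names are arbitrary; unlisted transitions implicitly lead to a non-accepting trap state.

start=q0 accept=q0 q0-a->q1 q0-b->q0 q0-c->q0 q1-a->q2 q1-b->q1 q1-c->q1 q2-a->q0 q2-b->q2 q2-c->q2

The only thing that matters is how many `a`s have appeared, reduced mod 3. Use one state per residue: q0 for 0, …, q2 for 2. Reading `a` moves to the next residue; anything else stays put. q0 is accepting.
A 3-state machine:
        a   b   c  
>* q0   q1  q0  q0 
   q1   q2  q1  q1 
   q2   q0  q2  q2 
(> = start, * = accepting)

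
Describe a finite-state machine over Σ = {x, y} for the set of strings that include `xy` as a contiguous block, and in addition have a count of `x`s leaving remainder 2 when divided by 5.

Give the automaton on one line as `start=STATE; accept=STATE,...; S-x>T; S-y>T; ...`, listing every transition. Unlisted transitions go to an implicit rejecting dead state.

Handle the two conditions separately and then intersect. The first has 3 states tracking whether and how much of `xy` has been seen; the second has 5 states tracking the count of `x`s modulo 5. A product state is a pair (one from each), accepting exactly when both do.
          x    y  
>  q0     q1   q0 
   q1     q2   q3 
   q2     q4   q5 
   q3     q5   q3 
   q4     q6   q7 
 * q5     q7   q5 
   q6     q8   q9 
   q7     q9   q7 
   q8     q1  q10 
   q9    q10   q9 
   q10    q3  q10 
(> = start, * = accepting)

start=q0; accept=q5; q0-x>q1; q0-y>q0; q1-x>q2; q1-y>q3; q2-x>q4; q2-y>q5; q3-x>q5; q3-y>q3; q4-x>q6; q4-y>q7; q5-x>q7; q5-y>q5; q6-x>q8; q6-y>q9; q7-x>q9; q7-y>q7; q8-x>q1; q8-y>q10; q9-x>q10; q9-y>q9; q10-x>q3; q10-y>q10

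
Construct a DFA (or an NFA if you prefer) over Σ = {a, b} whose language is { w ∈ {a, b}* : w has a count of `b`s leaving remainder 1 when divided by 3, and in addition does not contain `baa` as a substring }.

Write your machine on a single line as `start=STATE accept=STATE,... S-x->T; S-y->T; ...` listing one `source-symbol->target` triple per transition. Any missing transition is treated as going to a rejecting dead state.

Build one automaton per condition and run them in lockstep. One (3 states) tracks the count of `b`s modulo 3; the other (4 states) tracks partial matches of the forbidden pattern `baa`. Each combined state is a pair, one component from each; accept when both components accept.
        a   b  
>  q0   q0  q1 
 * q1   q2  q3 
 * q2   q4  q3 
   q3   q5  q6 
   q4   q4  q7 
   q5   q7  q6 
   q6   q8  q1 
   q7   q7  q9 
   q8   q9  q1 
   q9   q9  q4 
(> = start, * = accepting)

start=q0; accept=q1,q2; q0-a->q0; q0-b->q1; q1-a->q2; q1-b->q3; q2-a->q4; q2-b->q3; q3-a->q5; q3-b->q6; q4-a->q4; q4-b->q7; q5-a->q7; q5-b->q6; q6-a->q8; q6-b->q1; q7-a->q7; q7-b->q9; q8-a->q9; q8-b->q1; q9-a->q9; q9-b->q4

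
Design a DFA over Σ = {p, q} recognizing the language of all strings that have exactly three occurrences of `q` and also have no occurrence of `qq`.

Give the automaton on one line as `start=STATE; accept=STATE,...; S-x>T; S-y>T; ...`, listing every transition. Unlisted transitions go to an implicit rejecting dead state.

Handle the two conditions separately and then intersect. One (5 states) tracks the count of `q`s, saturating at 4; the other (3 states) tracks partial matches of the forbidden pattern `qq`. Each combined state is a pair, one component from each; accept when both components accept. After merging equivalent states the machine shrinks.
7 states suffice.
       p  q 
>  A   A  B 
   B   C  D 
   C   C  E 
   D   D  D 
   E   F  D 
   F   F  G 
 * G   G  D 
(> = start, * = accepting)

start=A; accept=G; A-p>A; A-q>B; B-p>C; B-q>D; C-p>C; C-q>E; D-p>D; D-q>D; E-p>F; E-q>D; F-p>F; F-q>G; G-p>G; G-q>D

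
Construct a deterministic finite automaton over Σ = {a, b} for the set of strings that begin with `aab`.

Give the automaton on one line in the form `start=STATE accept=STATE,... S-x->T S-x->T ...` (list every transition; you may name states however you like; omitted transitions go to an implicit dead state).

start=q0 accept=q3 q0-a->q1 q0-b->q4 q1-a->q2 q1-b->q4 q2-a->q4 q2-b->q3 q3-a->q3 q3-b->q3 q4-a->q4 q4-b->q4

Walk along `aab` while the input agrees: from q0 take `a` to q1, and so on. Any deviation drops to the rejecting sink q4. Once q3 is reached the prefix is confirmed and every continuation is accepted.
With 5 states:
        a   b  
>  q0   q1  q4 
   q1   q2  q4 
   q2   q4  q3 
 * q3   q3  q3 
   q4   q4  q4 
(> = start, * = accepting)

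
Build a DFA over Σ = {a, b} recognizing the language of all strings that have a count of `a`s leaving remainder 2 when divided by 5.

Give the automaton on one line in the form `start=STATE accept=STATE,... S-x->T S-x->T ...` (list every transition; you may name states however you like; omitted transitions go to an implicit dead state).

start=s0 accept=s2 s0-a->s1 s0-b->s0 s1-a->s2 s1-b->s1 s2-a->s3 s2-b->s2 s3-a->s4 s3-b->s3 s4-a->s0 s4-b->s4

Keep the running count of `a`s modulo 5: each `a` advances along the cycle s0 → s1 → s2 → s3 → s4 → s0 while other symbols loop. Accept at s2.
        a   b  
>  s0   s1  s0 
   s1   s2  s1 
 * s2   s3  s2 
   s3   s4  s3 
   s4   s0  s4 
(> = start, * = accepting)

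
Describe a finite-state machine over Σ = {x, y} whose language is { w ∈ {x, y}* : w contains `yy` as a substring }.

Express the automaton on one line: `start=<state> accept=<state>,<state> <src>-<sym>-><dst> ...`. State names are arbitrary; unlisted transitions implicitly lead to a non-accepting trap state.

Track how much of `yy` has been matched so far: state S0 is no progress, S2 is the absorbing accept state reached once `yy` has occurred. Intermediate states record partial matches; on a mismatch, fall back to the longest reusable overlap.
With 3 states:
        x   y  
>  S0   S0  S1 
   S1   S0  S2 
 * S2   S2  S2 
(> = start, * = accepting)

start=S0 accept=S2 S0-x->S0 S0-y->S1 S1-x->S0 S1-y->S2 S2-x->S2 S2-y->S2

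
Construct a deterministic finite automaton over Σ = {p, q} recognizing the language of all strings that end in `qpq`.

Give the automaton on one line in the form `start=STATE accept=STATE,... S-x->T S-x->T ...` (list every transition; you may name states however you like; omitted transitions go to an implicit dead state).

start=S0 accept=S3 S0-p->S0 S0-q->S1 S1-p->S2 S1-q->S1 S2-p->S0 S2-q->S3 S3-p->S2 S3-q->S1

Remember how much of `qpq` the current input suffix matches. State S0 means no match yet; S1 means the last symbol is `q`; S2 means the last 2 symbols are `qp`; S3 means the last 3 symbols are `qpq`. Only S3 accepts. On a mismatch, fall back to the longest proper suffix that is still a prefix of `qpq`.
4 states suffice.
        p   q  
>  S0   S0  S1 
   S1   S2  S1 
   S2   S0  S3 
 * S3   S2  S1 
(> = start, * = accepting)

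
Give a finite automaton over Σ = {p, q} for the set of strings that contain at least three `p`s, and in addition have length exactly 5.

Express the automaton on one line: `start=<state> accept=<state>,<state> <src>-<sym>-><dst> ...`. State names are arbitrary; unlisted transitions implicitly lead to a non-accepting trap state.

Build one automaton per condition and run them in lockstep. One (5 states) tracks the count of `p`s, saturating at 4; the other (7 states) tracks the input length, saturating at 6. Each combined state is a pair, one component from each; accept when both components accept. Minimizing collapses redundant product states.
13 states suffice.
          p    q  
>  S0     S1   S2 
   S1     S3   S4 
   S2     S4   S5 
   S3     S6   S7 
   S4     S7   S8 
   S5     S8   S9 
   S6    S10  S10 
   S7    S10  S11 
   S8    S11   S9 
   S9     S9   S9 
   S10   S12  S12 
   S11   S12   S9 
 * S12    S9   S9 
(> = start, * = accepting)

start=S0 accept=S12 S0-p->S1 S0-q->S2 S1-p->S3 S1-q->S4 S2-p->S4 S2-q->S5 S3-p->S6 S3-q->S7 S4-p->S7 S4-q->S8 S5-p->S8 S5-q->S9 S6-p->S10 S6-q->S10 S7-p->S10 S7-q->S11 S8-p->S11 S8-q->S9 S9-p->S9 S9-q->S9 S10-p->S12 S10-q->S12 S11-p->S12 S11-q->S9 S12-p->S9 S12-q->S9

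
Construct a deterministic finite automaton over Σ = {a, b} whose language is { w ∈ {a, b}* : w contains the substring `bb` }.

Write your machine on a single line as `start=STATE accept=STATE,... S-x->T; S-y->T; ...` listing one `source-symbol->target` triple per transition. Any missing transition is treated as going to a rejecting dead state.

start=s0; accept=s2; s0-a->s0; s0-b->s1; s1-a->s0; s1-b->s2; s2-a->s2; s2-b->s2

States s0..s1 record the length of the longest prefix of `bb` that matches the current input suffix. Reaching s2 means `bb` has been seen, and we stay there forever. Accept from s2.
3 states suffice.
        a   b  
>  s0   s0  s1 
   s1   s0  s2 
 * s2   s2  s2 
(> = start, * = accepting)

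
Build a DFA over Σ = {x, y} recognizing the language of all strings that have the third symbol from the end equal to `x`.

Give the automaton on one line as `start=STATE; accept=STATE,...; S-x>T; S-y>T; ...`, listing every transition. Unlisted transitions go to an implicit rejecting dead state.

Because acceptance depends on a position counted from the end, the machine has to buffer the most recent 3 symbols. Make each state the string of the last up-to-3 symbols read; on input `x` shift the window left and append `x`. Accept when the buffered window has length 3 and begins with `x`.
15 states suffice.
          x    y  
>  q0     q1   q2 
   q1     q3   q4 
   q2     q5   q6 
   q3     q7   q8 
   q4     q9  q10 
   q5    q11  q12 
   q6    q13  q14 
 * q7     q7   q8 
 * q8     q9  q10 
 * q9    q11  q12 
 * q10   q13  q14 
   q11    q7   q8 
   q12    q9  q10 
   q13   q11  q12 
   q14   q13  q14 
(> = start, * = accepting)

start=q0; accept=q7,q8,q9,q10; q0-x>q1; q0-y>q2; q1-x>q3; q1-y>q4; q2-x>q5; q2-y>q6; q3-x>q7; q3-y>q8; q4-x>q9; q4-y>q10; q5-x>q11; q5-y>q12; q6-x>q13; q6-y>q14; q7-x>q7; q7-y>q8; q8-x>q9; q8-y>q10; q9-x>q11; q9-y>q12; q10-x>q13; q10-y>q14; q11-x>q7; q11-y>q8; q12-x>q9; q12-y>q10; q13-x>q11; q13-y>q12; q14-x>q13; q14-y>q14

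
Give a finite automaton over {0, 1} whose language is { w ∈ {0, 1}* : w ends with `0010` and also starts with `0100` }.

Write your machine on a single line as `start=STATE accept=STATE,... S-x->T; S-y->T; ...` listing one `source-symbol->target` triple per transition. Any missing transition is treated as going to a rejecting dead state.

start=S0; accept=S7; S0-0->S1; S0-1->S2; S1-0->S2; S1-1->S3; S2-0->S2; S2-1->S2; S3-0->S4; S3-1->S2; S4-0->S5; S4-1->S2; S5-0->S5; S5-1->S6; S6-0->S7; S6-1->S8; S7-0->S5; S7-1->S8; S8-0->S9; S8-1->S8; S9-0->S5; S9-1->S8

Build one automaton per condition and run them in lockstep. One (5 states) tracks how much of the suffix `0010` has currently been matched; the other (6 states) tracks whether the input so far still matches the prefix `0100`. Each combined state is a pair, one component from each; accept when both components accept. After merging equivalent states the machine shrinks.
        0   1  
>  S0   S1  S2 
   S1   S2  S3 
   S2   S2  S2 
   S3   S4  S2 
   S4   S5  S2 
   S5   S5  S6 
   S6   S7  S8 
 * S7   S5  S8 
   S8   S9  S8 
   S9   S5  S8 
(> = start, * = accepting)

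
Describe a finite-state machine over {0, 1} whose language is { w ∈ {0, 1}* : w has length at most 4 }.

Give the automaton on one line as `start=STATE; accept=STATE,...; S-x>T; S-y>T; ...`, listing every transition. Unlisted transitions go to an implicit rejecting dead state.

Count input length up to 5: every symbol moves from s0 toward s5, which means 'more than 4' and absorbs. Accept from {s0, s1, s2, s3, s4}.
6 states suffice.
        0   1  
>* s0   s1  s1 
 * s1   s2  s2 
 * s2   s3  s3 
 * s3   s4  s4 
 * s4   s5  s5 
   s5   s5  s5 
(> = start, * = accepting)

start=s0; accept=s0,s1,s2,s3,s4; s0-0>s1; s0-1>s1; s1-0>s2; s1-1>s2; s2-0>s3; s2-1>s3; s3-0>s4; s3-1>s4; s4-0>s5; s4-1>s5; s5-0>s5; s5-1>s5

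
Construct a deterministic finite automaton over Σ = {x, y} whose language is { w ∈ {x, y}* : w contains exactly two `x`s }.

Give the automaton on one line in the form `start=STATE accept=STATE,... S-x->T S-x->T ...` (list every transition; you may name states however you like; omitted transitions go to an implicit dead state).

Only the number of `x`s matters, and only up to 3. Make a chain s0 → s1 → s2 → s3 advanced by each `x` (with s3 absorbing); every other symbol self-loops. The accepting set is {s2}.
4 states suffice.
        x   y  
>  s0   s1  s0 
   s1   s2  s1 
 * s2   s3  s2 
   s3   s3  s3 
(> = start, * = accepting)

start=s0 accept=s2 s0-x->s1 s0-y->s0 s1-x->s2 s1-y->s1 s2-x->s3 s2-y->s2 s3-x->s3 s3-y->s3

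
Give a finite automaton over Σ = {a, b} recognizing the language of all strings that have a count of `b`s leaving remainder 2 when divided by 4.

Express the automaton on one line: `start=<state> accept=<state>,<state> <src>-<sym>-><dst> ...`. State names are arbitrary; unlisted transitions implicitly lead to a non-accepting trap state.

start=S0 accept=S2 S0-a->S0 S0-b->S1 S1-a->S1 S1-b->S2 S2-a->S2 S2-b->S3 S3-a->S3 S3-b->S0

The only thing that matters is how many `b`s have appeared, reduced mod 4. Use one state per residue: S0 for 0, …, S3 for 3. Reading `b` moves to the next residue; anything else stays put. S2 is accepting.
A 4-state machine:
        a   b  
>  S0   S0  S1 
   S1   S1  S2 
 * S2   S2  S3 
   S3   S3  S0 
(> = start, * = accepting)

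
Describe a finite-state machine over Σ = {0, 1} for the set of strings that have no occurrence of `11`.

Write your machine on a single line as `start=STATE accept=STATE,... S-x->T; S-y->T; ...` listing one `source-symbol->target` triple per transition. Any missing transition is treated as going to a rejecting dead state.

This is the complement of 'contains `11`'. Use the same substring-matching states — q0 through q2 holding how much of `11` has just been matched — but flip the accepting set: everything except the trap q2 accepts.
A 3-state machine:
        0   1  
>* q0   q0  q1 
 * q1   q0  q2 
   q2   q2  q2 
(> = start, * = accepting)

start=q0; accept=q0,q1; q0-0->q0; q0-1->q1; q1-0->q0; q1-1->q2; q2-0->q2; q2-1->q2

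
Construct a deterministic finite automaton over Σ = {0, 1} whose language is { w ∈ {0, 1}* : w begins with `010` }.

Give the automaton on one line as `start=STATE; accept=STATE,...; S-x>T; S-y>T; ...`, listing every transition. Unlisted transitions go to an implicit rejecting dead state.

start=q0; accept=q3; q0-0>q1; q0-1>q4; q1-0>q4; q1-1>q2; q2-0>q3; q2-1>q4; q3-0>q3; q3-1>q3; q4-0>q4; q4-1>q4

Check the first 3 symbols one by one: q0 through q2 record how many have matched `010` so far; any wrong symbol goes to the dead state q4. After all 3 match we enter the accepting sink q3.
With 5 states:
        0   1  
>  q0   q1  q4 
   q1   q4  q2 
   q2   q3  q4 
 * q3   q3  q3 
   q4   q4  q4 
(> = start, * = accepting)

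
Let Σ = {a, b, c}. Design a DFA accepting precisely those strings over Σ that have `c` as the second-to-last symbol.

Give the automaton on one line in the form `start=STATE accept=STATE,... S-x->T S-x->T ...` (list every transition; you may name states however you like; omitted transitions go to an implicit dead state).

Because acceptance depends on a position counted from the end, the machine has to buffer the most recent 2 symbols. Make each state the string of the last up-to-2 symbols read; on input `x` shift the window left and append `x`. Accept when the buffered window has length 2 and begins with `c`.
13 states suffice.
          a    b    c  
>  q0     q1   q2   q3 
   q1     q4   q5   q6 
   q2     q7   q8   q9 
   q3    q10  q11  q12 
   q4     q4   q5   q6 
   q5     q7   q8   q9 
   q6    q10  q11  q12 
   q7     q4   q5   q6 
   q8     q7   q8   q9 
   q9    q10  q11  q12 
 * q10    q4   q5   q6 
 * q11    q7   q8   q9 
 * q12   q10  q11  q12 
(> = start, * = accepting)

start=q0 accept=q10,q11,q12 q0-a->q1 q0-b->q2 q0-c->q3 q1-a->q4 q1-b->q5 q1-c->q6 q2-a->q7 q2-b->q8 q2-c->q9 q3-a->q10 q3-b->q11 q3-c->q12 q4-a->q4 q4-b->q5 q4-c->q6 q5-a->q7 q5-b->q8 q5-c->q9 q6-a->q10 q6-b->q11 q6-c->q12 q7-a->q4 q7-b->q5 q7-c->q6 q8-a->q7 q8-b->q8 q8-c->q9 q9-a->q10 q9-b->q11 q9-c->q12 q10-a->q4 q10-b->q5 q10-c->q6 q11-a->q7 q11-b->q8 q11-c->q9 q12-a->q10 q12-b->q11 q12-c->q12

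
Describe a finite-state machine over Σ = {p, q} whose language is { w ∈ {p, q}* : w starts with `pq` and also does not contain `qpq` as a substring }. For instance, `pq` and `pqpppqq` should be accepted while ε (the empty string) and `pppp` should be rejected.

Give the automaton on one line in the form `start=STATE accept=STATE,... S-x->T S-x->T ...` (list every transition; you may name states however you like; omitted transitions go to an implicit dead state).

start=S0 accept=S3,S4,S5 S0-p->S1 S0-q->S2 S1-p->S2 S1-q->S3 S2-p->S2 S2-q->S2 S3-p->S4 S3-q->S3 S4-p->S5 S4-q->S2 S5-p->S5 S5-q->S3

Run two small machines in parallel and take their product. One (4 states) tracks whether the input so far still matches the prefix `pq`; the other (4 states) tracks partial matches of the forbidden pattern `qpq`. Each combined state is a pair, one component from each; accept when both components accept. Minimizing collapses redundant product states.
A 6-state machine:
        p   q  
>  S0   S1  S2 
   S1   S2  S3 
   S2   S2  S2 
 * S3   S4  S3 
 * S4   S5  S2 
 * S5   S5  S3 
(> = start, * = accepting)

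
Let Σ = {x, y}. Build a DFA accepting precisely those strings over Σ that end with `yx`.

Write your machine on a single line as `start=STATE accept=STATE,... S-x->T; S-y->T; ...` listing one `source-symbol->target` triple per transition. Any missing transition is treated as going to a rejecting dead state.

Let each state record the length of the longest suffix of the input read so far that is also a prefix of `yx`. q1 means the last symbol is `y`; q2 means the last 2 symbols are `yx`. Accept only at q2, where the string currently ends in `yx`.
With 3 states:
        x   y  
>  q0   q0  q1 
   q1   q2  q1 
 * q2   q0  q1 
(> = start, * = accepting)

start=q0; accept=q2; q0-x->q0; q0-y->q1; q1-x->q2; q1-y->q1; q2-x->q0; q2-y->q1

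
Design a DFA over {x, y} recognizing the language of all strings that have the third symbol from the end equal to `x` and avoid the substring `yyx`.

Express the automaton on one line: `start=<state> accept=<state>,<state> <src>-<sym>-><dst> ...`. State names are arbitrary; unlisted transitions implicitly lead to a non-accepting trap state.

start=s0 accept=s7,s8,s9,s10 s0-x->s1 s0-y->s2 s1-x->s3 s1-y->s4 s2-x->s5 s2-y->s6 s3-x->s7 s3-y->s8 s4-x->s9 s4-y->s10 s5-x->s11 s5-y->s12 s6-x->s13 s6-y->s14 s7-x->s7 s7-y->s8 s8-x->s9 s8-y->s10 s9-x->s11 s9-y->s12 s10-x->s13 s10-y->s14 s11-x->s7 s11-y->s8 s12-x->s9 s12-y->s10 s13-x->s15 s13-y->s16 s14-x->s13 s14-y->s14 s15-x->s17 s15-y->s18 s16-x->s19 s16-y->s20 s17-x->s17 s17-y->s18 s18-x->s19 s18-y->s20 s19-x->s15 s19-y->s16 s20-x->s13 s20-y->s21 s21-x->s13 s21-y->s21

Build one automaton per condition and run them in lockstep. The first has 15 states tracking the last 3 symbols read; the second has 4 states tracking partial matches of the forbidden pattern `yyx`. A product state is a pair (one from each), accepting exactly when both do.
With 22 states:
          x    y  
>  s0     s1   s2 
   s1     s3   s4 
   s2     s5   s6 
   s3     s7   s8 
   s4     s9  s10 
   s5    s11  s12 
   s6    s13  s14 
 * s7     s7   s8 
 * s8     s9  s10 
 * s9    s11  s12 
 * s10   s13  s14 
   s11    s7   s8 
   s12    s9  s10 
   s13   s15  s16 
   s14   s13  s14 
   s15   s17  s18 
   s16   s19  s20 
   s17   s17  s18 
   s18   s19  s20 
   s19   s15  s16 
   s20   s13  s21 
   s21   s13  s21 
(> = start, * = accepting)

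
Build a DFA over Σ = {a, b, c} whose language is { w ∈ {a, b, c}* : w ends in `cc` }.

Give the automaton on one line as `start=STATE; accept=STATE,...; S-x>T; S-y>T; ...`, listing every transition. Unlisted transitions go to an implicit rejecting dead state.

start=S0; accept=S2; S0-a>S0; S0-b>S0; S0-c>S1; S1-a>S0; S1-b>S0; S1-c>S2; S2-a>S0; S2-b>S0; S2-c>S2

Remember how much of `cc` the current input suffix matches. State S0 means no match yet; S1 means the last symbol is `c`; S2 means the last 2 symbols are `cc`. Only S2 accepts. On a mismatch, fall back to the longest proper suffix that is still a prefix of `cc`.
3 states suffice.
        a   b   c  
>  S0   S0  S0  S1 
   S1   S0  S0  S2 
 * S2   S0  S0  S2 
(> = start, * = accepting)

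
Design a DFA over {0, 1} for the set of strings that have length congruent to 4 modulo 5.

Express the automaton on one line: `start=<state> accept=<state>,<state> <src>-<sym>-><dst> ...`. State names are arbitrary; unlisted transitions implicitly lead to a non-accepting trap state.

start=q0 accept=q4 q0-0->q1 q0-1->q1 q1-0->q2 q1-1->q2 q2-0->q3 q2-1->q3 q3-0->q4 q3-1->q4 q4-0->q0 q4-1->q0

Only the length mod 5 matters, so use a 5-cycle: from any state, every input symbol moves to the next state, wrapping q4 back to q0. Mark q4 accepting.
5 states suffice.
        0   1  
>  q0   q1  q1 
   q1   q2  q2 
   q2   q3  q3 
   q3   q4  q4 
 * q4   q0  q0 
(> = start, * = accepting)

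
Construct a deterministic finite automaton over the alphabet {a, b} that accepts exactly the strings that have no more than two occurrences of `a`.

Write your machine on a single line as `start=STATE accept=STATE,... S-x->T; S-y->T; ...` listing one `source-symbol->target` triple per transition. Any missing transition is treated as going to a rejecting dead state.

Only the number of `a`s matters, and only up to 3. Make a chain q0 → q1 → q2 → q3 advanced by each `a` (with q3 absorbing); every other symbol self-loops. The accepting set is {q0, q1, q2}.
A 4-state machine:
        a   b  
>* q0   q1  q0 
 * q1   q2  q1 
 * q2   q3  q2 
   q3   q3  q3 
(> = start, * = accepting)

start=q0; accept=q0,q1,q2; q0-a->q1; q0-b->q0; q1-a->q2; q1-b->q1; q2-a->q3; q2-b->q2; q3-a->q3; q3-b->q3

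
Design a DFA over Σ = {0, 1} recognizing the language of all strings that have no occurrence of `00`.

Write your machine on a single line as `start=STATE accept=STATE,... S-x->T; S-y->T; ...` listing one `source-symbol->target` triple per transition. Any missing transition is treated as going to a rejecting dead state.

This is the complement of 'contains `00`'. Use the same substring-matching states — q0 through q2 holding how much of `00` has just been matched — but flip the accepting set: everything except the trap q2 accepts.
3 states suffice.
        0   1  
>* q0   q1  q0 
 * q1   q2  q0 
   q2   q2  q2 
(> = start, * = accepting)

start=q0; accept=q0,q1; q0-0->q1; q0-1->q0; q1-0->q2; q1-1->q0; q2-0->q2; q2-1->q2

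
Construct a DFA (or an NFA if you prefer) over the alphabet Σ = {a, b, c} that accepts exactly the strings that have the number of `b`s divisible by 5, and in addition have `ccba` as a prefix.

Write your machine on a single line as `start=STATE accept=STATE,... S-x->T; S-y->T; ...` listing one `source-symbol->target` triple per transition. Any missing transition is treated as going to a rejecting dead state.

start=q0; accept=q9; q0-a->q1; q0-b->q1; q0-c->q2; q1-a->q1; q1-b->q1; q1-c->q1; q2-a->q1; q2-b->q1; q2-c->q3; q3-a->q1; q3-b->q4; q3-c->q1; q4-a->q5; q4-b->q1; q4-c->q1; q5-a->q5; q5-b->q6; q5-c->q5; q6-a->q6; q6-b->q7; q6-c->q6; q7-a->q7; q7-b->q8; q7-c->q7; q8-a->q8; q8-b->q9; q8-c->q8; q9-a->q9; q9-b->q5; q9-c->q9

Build one automaton per condition and run them in lockstep. One (5 states) tracks the count of `b`s modulo 5; the other (6 states) tracks whether the input so far still matches the prefix `ccba`. Each combined state is a pair, one component from each; accept when both components accept. After merging equivalent states the machine shrinks.
10 states suffice.
        a   b   c  
>  q0   q1  q1  q2 
   q1   q1  q1  q1 
   q2   q1  q1  q3 
   q3   q1  q4  q1 
   q4   q5  q1  q1 
   q5   q5  q6  q5 
   q6   q6  q7  q6 
   q7   q7  q8  q7 
   q8   q8  q9  q8 
 * q9   q9  q5  q9 
(> = start, * = accepting)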